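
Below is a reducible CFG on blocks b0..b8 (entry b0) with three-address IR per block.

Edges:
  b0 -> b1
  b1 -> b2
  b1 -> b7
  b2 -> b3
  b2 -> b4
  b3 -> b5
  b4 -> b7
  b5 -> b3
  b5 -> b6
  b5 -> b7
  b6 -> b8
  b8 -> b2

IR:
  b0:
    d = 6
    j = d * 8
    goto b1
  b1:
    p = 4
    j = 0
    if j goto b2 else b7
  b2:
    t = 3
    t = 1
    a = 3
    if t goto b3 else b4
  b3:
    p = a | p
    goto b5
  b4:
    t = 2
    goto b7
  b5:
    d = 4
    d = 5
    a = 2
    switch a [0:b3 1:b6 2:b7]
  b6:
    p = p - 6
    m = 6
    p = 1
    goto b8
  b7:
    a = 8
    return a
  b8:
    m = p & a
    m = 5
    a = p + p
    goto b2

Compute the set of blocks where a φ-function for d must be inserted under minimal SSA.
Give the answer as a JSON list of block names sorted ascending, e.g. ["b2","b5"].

idom tree: b1←b0 b2←b1 b3←b2 b4←b2 b5←b3 b6←b5 b7←b1 b8←b6
Dom at joins:
  b2: preds {b1,b8}: {b0,b1} ∩ {b0,b1,b2,b3,b5,b6,b8} = {b0,b1}; idom=b1
  b3: preds {b2,b5}: {b0,b1,b2} ∩ {b0,b1,b2,b3,b5} = {b0,b1,b2}; idom=b2
  b7: preds {b1,b4,b5}: {b0,b1} ∩ {b0,b1,b2,b4} ∩ {b0,b1,b2,b3,b5} = {b0,b1}; idom=b1

Frontier:
  join b2 pred b1: · stop@b1
  join b2 pred b8: b8→b6→b5→b3→b2 stop@b1
  join b3 pred b2: · stop@b2
  join b3 pred b5: b5→b3 stop@b2
  join b7 pred b1: · stop@b1
  join b7 pred b4: b4→b2 stop@b1
  join b7 pred b5: b5→b3→b2 stop@b1
  b0: DF=∅
  b1: DF=∅
  b2: DF={b2,b7}
  b3: DF={b2,b3,b7}
  b4: DF={b7}
  b5: DF={b2,b3,b7}
  b6: DF={b2}
  b7: DF=∅
  b8: DF={b2}

φ for d: defs {b0,b5}
  DF⁺ = {b2,b3,b7}

Answer: ["b2", "b3", "b7"]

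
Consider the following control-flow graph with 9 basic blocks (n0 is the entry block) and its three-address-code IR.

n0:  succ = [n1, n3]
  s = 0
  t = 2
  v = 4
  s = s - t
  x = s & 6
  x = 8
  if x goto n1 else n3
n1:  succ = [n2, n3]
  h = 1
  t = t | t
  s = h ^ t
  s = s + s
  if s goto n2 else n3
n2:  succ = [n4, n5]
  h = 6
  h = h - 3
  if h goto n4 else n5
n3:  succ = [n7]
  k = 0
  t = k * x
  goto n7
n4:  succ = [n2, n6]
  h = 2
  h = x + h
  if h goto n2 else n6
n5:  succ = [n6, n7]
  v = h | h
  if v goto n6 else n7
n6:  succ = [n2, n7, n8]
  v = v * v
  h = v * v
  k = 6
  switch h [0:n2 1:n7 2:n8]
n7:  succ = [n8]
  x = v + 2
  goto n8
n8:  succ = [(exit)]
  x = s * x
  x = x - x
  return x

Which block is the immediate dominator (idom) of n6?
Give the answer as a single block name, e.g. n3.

idom tree: n1←n0 n2←n1 n3←n0 n4←n2 n5←n2 n6←n2 n7←n0 n8←n0
Dom at joins:
  n2: preds {n1,n4,n6}: {n0,n1} ∩ {n0,n1,n2,n4} ∩ {n0,n1,n2,n6} = {n0,n1}; idom=n1
  n3: preds {n0,n1}: {n0} ∩ {n0,n1} = {n0}; idom=n0
  n6: preds {n4,n5}: {n0,n1,n2,n4} ∩ {n0,n1,n2,n5} = {n0,n1,n2}; idom=n2
  n7: preds {n3,n5,n6}: {n0,n3} ∩ {n0,n1,n2,n5} ∩ {n0,n1,n2,n6} = {n0}; idom=n0
  n8: preds {n6,n7}: {n0,n1,n2,n6} ∩ {n0,n7} = {n0}; idom=n0

idom(n6) = n2

Answer: n2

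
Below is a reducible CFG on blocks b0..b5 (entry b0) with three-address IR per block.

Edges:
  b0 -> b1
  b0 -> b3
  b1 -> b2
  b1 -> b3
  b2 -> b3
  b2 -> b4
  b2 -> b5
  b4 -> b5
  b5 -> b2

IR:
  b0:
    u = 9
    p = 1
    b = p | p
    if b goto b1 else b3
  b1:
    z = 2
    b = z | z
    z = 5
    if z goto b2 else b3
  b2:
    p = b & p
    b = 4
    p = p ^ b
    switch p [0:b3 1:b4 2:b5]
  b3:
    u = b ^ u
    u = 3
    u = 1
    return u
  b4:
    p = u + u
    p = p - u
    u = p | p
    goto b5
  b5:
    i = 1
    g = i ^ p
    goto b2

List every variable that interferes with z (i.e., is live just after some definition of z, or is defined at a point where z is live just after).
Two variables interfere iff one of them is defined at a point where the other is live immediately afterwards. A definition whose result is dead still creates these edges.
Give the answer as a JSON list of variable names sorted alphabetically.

def/use:
  b0 def {b,p,u} use ∅
  b1 def {b,z} use ∅
  b2 def {b,p} use {b,p}
  b3 def {u} use {b,u}
  b4 def {p,u} use {u}
  b5 def {g,i} use {p}

Liveness:
  b0 li=∅ lo={b,p,u}
  b1 li={p,u} lo={b,p,u}
  b2 li={b,p,u} lo={b,p,u}
  b3 li={b,u} lo=∅
  b4 li={b,u} lo={b,p,u}
  b5 li={b,p,u} lo={b,p,u}

Interfere edges:
  b — {g,i,p,u,z}
  g — {b,p,u}
  i — {b,p,u}
  p — {b,g,i,u,z}
  u — {b,g,i,p,z}
  z — {b,p,u}

N(z) = ["b", "p", "u"]

Answer: ["b", "p", "u"]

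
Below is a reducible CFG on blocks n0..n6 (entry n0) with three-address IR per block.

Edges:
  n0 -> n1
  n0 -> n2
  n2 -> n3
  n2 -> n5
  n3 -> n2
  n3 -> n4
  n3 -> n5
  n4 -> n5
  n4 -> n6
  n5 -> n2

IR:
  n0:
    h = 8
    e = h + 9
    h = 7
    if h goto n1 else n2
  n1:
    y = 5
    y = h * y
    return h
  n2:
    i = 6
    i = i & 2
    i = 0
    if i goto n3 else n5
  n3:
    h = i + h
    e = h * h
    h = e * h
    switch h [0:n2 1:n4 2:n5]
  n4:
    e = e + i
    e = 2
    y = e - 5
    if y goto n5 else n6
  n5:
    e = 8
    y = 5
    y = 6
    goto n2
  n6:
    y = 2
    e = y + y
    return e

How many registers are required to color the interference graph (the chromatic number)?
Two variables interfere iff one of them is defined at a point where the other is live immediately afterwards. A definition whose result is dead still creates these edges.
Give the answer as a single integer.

Answer: 3

Derivation:
Per-block:
  n0 def {e,h} use ∅
  n1 def {y} use {h}
  n2 def {i} use ∅
  n3 def {e,h} use {h,i}
  n4 def {e,y} use {e,i}
  n5 def {e,y} use ∅
  n6 def {e,y} use ∅

Backward fixpoint:
  n0 li=∅ lo={h}
  n1 li={h} lo=∅
  n2 li={h} lo={h,i}
  n3 li={h,i} lo={e,h,i}
  n4 li={e,h,i} lo={h}
  n5 li={h} lo={h}
  n6 li=∅ lo=∅

Interfere edges:
  e↔{h,i}
  h↔{e,i,y}
  i↔{e,h}
  y↔{h}

Colouring:
  lower bound: {e,h,i} mutually conflict ⇒ χ ≥ 3
  assign e→r1 h→r0 i→r2 y→r1 — no edge inside a register ⇒ χ ≤ 3
  χ = 3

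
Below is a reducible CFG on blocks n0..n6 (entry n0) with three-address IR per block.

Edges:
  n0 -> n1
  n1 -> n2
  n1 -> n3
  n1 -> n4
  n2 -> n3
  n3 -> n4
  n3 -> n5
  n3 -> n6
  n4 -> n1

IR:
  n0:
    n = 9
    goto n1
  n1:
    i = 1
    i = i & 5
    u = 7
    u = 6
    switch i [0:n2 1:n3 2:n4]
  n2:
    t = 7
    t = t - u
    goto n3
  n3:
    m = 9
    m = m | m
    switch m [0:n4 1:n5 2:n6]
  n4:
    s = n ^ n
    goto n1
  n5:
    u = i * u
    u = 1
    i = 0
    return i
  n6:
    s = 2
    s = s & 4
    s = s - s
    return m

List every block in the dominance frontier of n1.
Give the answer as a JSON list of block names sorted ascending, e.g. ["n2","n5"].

Answer: ["n1"]

Derivation:
idom tree: n1←n0 n2←n1 n3←n1 n4←n1 n5←n3 n6←n3
Dom at joins:
  n1: preds {n0,n4}: {n0} ∩ {n0,n1,n4} = {n0}; idom=n0
  n3: preds {n1,n2}: {n0,n1} ∩ {n0,n1,n2} = {n0,n1}; idom=n1
  n4: preds {n1,n3}: {n0,n1} ∩ {n0,n1,n3} = {n0,n1}; idom=n1

DF derivation:
  join n1 pred n0: · stop@n0
  join n1 pred n4: n4→n1 stop@n0
  join n3 pred n1: · stop@n1
  join n3 pred n2: n2 stop@n1
  join n4 pred n1: · stop@n1
  join n4 pred n3: n3 stop@n1
  DF(n0)=∅
  DF(n1)={n1}
  DF(n2)={n3}
  DF(n3)={n4}
  DF(n4)={n1}
  DF(n5)=∅
  DF(n6)=∅

DF(n1) = ["n1"]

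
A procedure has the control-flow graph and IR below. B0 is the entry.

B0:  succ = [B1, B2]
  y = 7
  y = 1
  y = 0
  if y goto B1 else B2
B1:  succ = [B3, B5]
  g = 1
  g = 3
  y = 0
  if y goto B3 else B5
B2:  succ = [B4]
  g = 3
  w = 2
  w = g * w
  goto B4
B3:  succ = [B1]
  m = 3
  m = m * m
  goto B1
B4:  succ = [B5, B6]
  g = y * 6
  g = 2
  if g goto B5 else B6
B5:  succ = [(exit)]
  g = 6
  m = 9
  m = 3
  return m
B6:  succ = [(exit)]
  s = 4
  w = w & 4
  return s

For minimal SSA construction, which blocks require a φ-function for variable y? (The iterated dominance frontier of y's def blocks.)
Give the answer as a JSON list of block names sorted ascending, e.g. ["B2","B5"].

idom tree: B1←B0 B2←B0 B3←B1 B4←B2 B5←B0 B6←B4
Join-block Dom:
  B1: preds {B0,B3}: {B0} ∩ {B0,B1,B3} = {B0}; idom=B0
  B5: preds {B1,B4}: {B0,B1} ∩ {B0,B2,B4} = {B0}; idom=B0

DF walk-up:
  B1←B0: walk · to B0
  B1←B3: walk B3→B1 to B0
  B5←B1: walk B1 to B0
  B5←B4: walk B4→B2 to B0
  DF(B0)=∅
  DF(B1)={B1,B5}
  DF(B2)={B5}
  DF(B3)={B1}
  DF(B4)={B5}
  DF(B5)=∅
  DF(B6)=∅

φ for y: defs {B0,B1}
  DF⁺ = {B1,B5}

Answer: ["B1", "B5"]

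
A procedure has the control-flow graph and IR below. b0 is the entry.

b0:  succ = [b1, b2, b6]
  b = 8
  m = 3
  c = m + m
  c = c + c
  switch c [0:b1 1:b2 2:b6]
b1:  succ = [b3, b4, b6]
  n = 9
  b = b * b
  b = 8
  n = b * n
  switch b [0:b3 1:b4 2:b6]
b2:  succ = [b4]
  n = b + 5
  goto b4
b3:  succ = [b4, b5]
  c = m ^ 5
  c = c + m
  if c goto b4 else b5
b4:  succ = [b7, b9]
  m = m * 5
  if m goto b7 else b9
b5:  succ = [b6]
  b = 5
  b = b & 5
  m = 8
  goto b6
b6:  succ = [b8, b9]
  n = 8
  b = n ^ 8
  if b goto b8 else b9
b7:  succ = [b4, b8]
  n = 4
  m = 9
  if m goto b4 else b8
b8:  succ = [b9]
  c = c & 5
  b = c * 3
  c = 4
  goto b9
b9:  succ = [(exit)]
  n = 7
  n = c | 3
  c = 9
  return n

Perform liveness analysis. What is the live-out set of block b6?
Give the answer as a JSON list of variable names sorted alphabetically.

Answer: ["c"]

Working:
Block summaries:
  b0: def={b,c,m} ue=∅
  b1: def={b,n} ue={b}
  b2: def={n} ue={b}
  b3: def={c} ue={m}
  b4: def={m} ue={m}
  b5: def={b,m} ue=∅
  b6: def={b,n} ue=∅
  b7: def={m,n} ue=∅
  b8: def={b,c} ue={c}
  b9: def={c,n} ue={c}

Backward fixpoint:
  live b0: ∅→{b,c,m}
  live b1: {b,c,m}→{c,m}
  live b2: {b,c,m}→{c,m}
  live b3: {m}→{c,m}
  live b4: {c,m}→{c}
  live b5: {c}→{c}
  live b6: {c}→{c}
  live b7: {c}→{c,m}
  live b8: {c}→{c}
  live b9: {c}→∅

live-out(b6) = ["c"]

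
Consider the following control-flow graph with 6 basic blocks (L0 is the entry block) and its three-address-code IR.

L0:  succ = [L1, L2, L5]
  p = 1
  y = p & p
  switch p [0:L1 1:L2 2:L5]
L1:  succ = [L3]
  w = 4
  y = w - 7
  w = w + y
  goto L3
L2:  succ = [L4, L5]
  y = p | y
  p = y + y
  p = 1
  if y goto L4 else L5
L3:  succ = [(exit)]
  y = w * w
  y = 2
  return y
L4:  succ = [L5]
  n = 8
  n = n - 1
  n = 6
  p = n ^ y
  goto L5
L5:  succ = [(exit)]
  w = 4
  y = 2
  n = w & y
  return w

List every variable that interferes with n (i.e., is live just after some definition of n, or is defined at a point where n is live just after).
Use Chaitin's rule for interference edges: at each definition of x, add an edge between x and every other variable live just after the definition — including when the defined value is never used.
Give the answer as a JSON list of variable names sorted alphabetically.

Per-block:
  L0: {p,y} / ∅
  L1: {w,y} / ∅
  L2: {p,y} / {p,y}
  L3: {y} / {w}
  L4: {n,p} / {y}
  L5: {n,w,y} / ∅

Liveness:
  live L0: ∅→{p,y}
  live L1: ∅→{w}
  live L2: {p,y}→{y}
  live L3: {w}→∅
  live L4: {y}→∅
  live L5: ∅→∅

Interference:
  n↔{w,y}
  p↔{y}
  w↔{n,y}
  y↔{n,p,w}

N(n) = ["w", "y"]

Answer: ["w", "y"]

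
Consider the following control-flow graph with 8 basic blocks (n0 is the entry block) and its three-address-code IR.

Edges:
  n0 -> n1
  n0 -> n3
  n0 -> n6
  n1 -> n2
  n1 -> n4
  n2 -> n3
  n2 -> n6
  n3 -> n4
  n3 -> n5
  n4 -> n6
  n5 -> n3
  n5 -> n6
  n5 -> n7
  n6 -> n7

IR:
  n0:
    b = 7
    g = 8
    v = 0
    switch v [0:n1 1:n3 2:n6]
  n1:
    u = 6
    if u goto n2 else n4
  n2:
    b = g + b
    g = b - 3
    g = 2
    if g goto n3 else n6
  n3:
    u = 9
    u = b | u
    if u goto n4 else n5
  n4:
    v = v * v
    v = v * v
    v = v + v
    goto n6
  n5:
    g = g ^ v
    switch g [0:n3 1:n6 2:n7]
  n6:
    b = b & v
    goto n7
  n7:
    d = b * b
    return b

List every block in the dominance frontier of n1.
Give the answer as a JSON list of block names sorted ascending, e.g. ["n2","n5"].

Answer: ["n3", "n4", "n6"]

Working:
idom tree: n1←n0 n2←n1 n3←n0 n4←n0 n5←n3 n6←n0 n7←n0
Join-block Dom:
  n3: preds {n0,n2,n5}: {n0} ∩ {n0,n1,n2} ∩ {n0,n3,n5} = {n0}; idom=n0
  n4: preds {n1,n3}: {n0,n1} ∩ {n0,n3} = {n0}; idom=n0
  n6: preds {n0,n2,n4,n5}: {n0} ∩ {n0,n1,n2} ∩ {n0,n4} ∩ {n0,n3,n5} = {n0}; idom=n0
  n7: preds {n5,n6}: {n0,n3,n5} ∩ {n0,n6} = {n0}; idom=n0

DF derivation:
  join n3 pred n0: · stop@n0
  join n3 pred n2: n2→n1 stop@n0
  join n3 pred n5: n5→n3 stop@n0
  join n4 pred n1: n1 stop@n0
  join n4 pred n3: n3 stop@n0
  join n6 pred n0: · stop@n0
  join n6 pred n2: n2→n1 stop@n0
  join n6 pred n4: n4 stop@n0
  join n6 pred n5: n5→n3 stop@n0
  join n7 pred n5: n5→n3 stop@n0
  join n7 pred n6: n6 stop@n0
  DF(n0)=∅
  DF(n1)={n3,n4,n6}
  DF(n2)={n3,n6}
  DF(n3)={n3,n4,n6,n7}
  DF(n4)={n6}
  DF(n5)={n3,n6,n7}
  DF(n6)={n7}
  DF(n7)=∅

DF(n1) = ["n3", "n4", "n6"]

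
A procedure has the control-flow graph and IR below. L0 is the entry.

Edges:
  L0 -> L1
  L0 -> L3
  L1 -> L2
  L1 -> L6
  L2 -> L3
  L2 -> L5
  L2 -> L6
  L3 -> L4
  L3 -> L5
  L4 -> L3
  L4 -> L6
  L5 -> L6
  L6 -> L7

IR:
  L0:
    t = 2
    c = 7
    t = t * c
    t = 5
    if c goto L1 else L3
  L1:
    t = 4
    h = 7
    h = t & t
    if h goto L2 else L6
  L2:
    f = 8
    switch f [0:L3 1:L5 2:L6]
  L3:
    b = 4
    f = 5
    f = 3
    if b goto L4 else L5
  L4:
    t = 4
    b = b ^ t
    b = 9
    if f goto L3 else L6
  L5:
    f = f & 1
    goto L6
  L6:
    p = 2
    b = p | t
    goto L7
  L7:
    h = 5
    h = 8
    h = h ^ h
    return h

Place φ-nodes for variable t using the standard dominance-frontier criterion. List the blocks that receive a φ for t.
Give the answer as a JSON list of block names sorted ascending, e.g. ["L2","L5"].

idom tree: L1←L0 L2←L1 L3←L0 L4←L3 L5←L0 L6←L0 L7←L6
Dom at joins:
  L3: preds {L0,L2,L4}: {L0} ∩ {L0,L1,L2} ∩ {L0,L3,L4} = {L0}; idom=L0
  L5: preds {L2,L3}: {L0,L1,L2} ∩ {L0,L3} = {L0}; idom=L0
  L6: preds {L1,L2,L4,L5}: {L0,L1} ∩ {L0,L1,L2} ∩ {L0,L3,L4} ∩ {L0,L5} = {L0}; idom=L0

Frontier:
  L3←L0: walk · to L0
  L3←L2: walk L2→L1 to L0
  L3←L4: walk L4→L3 to L0
  L5←L2: walk L2→L1 to L0
  L5←L3: walk L3 to L0
  L6←L1: walk L1 to L0
  L6←L2: walk L2→L1 to L0
  L6←L4: walk L4→L3 to L0
  L6←L5: walk L5 to L0
  L0 → ∅
  L1 → {L3,L5,L6}
  L2 → {L3,L5,L6}
  L3 → {L3,L5,L6}
  L4 → {L3,L6}
  L5 → {L6}
  L6 → ∅
  L7 → ∅

φ for t: defs {L0,L1,L4}
  DF⁺ = {L3,L5,L6}

Answer: ["L3", "L5", "L6"]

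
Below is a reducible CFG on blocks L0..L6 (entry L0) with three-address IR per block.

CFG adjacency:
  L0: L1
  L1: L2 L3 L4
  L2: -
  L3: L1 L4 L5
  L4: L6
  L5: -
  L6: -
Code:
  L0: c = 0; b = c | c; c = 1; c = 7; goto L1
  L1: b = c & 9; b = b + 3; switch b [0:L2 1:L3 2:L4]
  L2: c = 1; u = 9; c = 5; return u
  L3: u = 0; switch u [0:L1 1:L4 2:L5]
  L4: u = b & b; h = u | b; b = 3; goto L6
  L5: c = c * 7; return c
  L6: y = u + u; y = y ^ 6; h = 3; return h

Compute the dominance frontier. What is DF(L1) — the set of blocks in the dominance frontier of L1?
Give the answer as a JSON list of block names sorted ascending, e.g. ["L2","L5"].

idom tree: L1←L0 L2←L1 L3←L1 L4←L1 L5←L3 L6←L4
Dom∩ at merges:
  L1: preds {L0,L3}: {L0} ∩ {L0,L1,L3} = {L0}; idom=L0
  L4: preds {L1,L3}: {L0,L1} ∩ {L0,L1,L3} = {L0,L1}; idom=L1

Frontier:
  L1←L0: walk · to L0
  L1←L3: walk L3→L1 to L0
  L4←L1: walk · to L1
  L4←L3: walk L3 to L1
  L0: DF=∅
  L1: DF={L1}
  L2: DF=∅
  L3: DF={L1,L4}
  L4: DF=∅
  L5: DF=∅
  L6: DF=∅

DF(L1) = ["L1"]

Answer: ["L1"]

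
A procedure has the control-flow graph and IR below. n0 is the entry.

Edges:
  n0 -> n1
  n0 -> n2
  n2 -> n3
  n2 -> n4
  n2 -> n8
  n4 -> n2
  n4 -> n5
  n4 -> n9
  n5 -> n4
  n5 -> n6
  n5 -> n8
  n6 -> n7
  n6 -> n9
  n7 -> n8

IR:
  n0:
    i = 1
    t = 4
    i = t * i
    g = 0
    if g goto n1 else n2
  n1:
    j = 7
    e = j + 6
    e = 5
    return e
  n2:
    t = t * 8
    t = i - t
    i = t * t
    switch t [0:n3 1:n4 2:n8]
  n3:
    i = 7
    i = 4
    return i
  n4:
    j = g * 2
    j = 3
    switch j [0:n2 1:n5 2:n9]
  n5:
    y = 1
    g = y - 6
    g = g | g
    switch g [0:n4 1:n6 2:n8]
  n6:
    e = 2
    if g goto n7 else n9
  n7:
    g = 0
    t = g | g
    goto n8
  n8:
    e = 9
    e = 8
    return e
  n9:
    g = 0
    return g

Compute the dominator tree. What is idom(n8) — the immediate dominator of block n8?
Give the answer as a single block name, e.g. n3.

Answer: n2

Analysis:
idom tree: n1←n0 n2←n0 n3←n2 n4←n2 n5←n4 n6←n5 n7←n6 n8←n2 n9←n4
Join-block Dom:
  n2: preds {n0,n4}: {n0} ∩ {n0,n2,n4} = {n0}; idom=n0
  n4: preds {n2,n5}: {n0,n2} ∩ {n0,n2,n4,n5} = {n0,n2}; idom=n2
  n8: preds {n2,n5,n7}: {n0,n2} ∩ {n0,n2,n4,n5} ∩ {n0,n2,n4,n5,n6,n7} = {n0,n2}; idom=n2
  n9: preds {n4,n6}: {n0,n2,n4} ∩ {n0,n2,n4,n5,n6} = {n0,n2,n4}; idom=n4

idom(n8) = n2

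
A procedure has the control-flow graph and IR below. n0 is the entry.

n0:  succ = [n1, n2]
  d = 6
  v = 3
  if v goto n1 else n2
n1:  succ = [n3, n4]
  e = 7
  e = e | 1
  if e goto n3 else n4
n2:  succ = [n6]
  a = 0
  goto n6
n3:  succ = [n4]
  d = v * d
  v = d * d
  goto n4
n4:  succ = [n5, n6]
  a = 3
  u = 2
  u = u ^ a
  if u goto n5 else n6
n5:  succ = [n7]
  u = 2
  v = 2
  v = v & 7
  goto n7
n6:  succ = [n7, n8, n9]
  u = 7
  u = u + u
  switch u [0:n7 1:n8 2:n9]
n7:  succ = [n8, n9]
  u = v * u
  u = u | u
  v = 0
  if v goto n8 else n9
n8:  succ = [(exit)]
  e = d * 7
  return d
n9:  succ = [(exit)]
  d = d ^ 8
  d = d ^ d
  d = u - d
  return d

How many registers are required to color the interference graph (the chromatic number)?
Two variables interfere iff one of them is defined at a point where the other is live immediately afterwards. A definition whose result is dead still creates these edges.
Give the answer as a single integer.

Block summaries:
  n0 def {d,v} use ∅
  n1 def {e} use ∅
  n2 def {a} use ∅
  n3 def {d,v} use {d,v}
  n4 def {a,u} use ∅
  n5 def {u,v} use ∅
  n6 def {u} use ∅
  n7 def {u,v} use {u,v}
  n8 def {e} use {d}
  n9 def {d} use {d,u}

Liveness:
  n0 li=∅ lo={d,v}
  n1 li={d,v} lo={d,v}
  n2 li={d,v} lo={d,v}
  n3 li={d,v} lo={d,v}
  n4 li={d,v} lo={d,v}
  n5 li={d} lo={d,u,v}
  n6 li={d,v} lo={d,u,v}
  n7 li={d,u,v} lo={d,u}
  n8 li={d} lo=∅
  n9 li={d,u} lo=∅

Conflict graph:
  a↔{d,u,v}
  d↔{a,e,u,v}
  e↔{d,v}
  u↔{a,d,v}
  v↔{a,d,e,u}

Colouring:
  lower bound: {a,d,u,v} mutually conflict ⇒ χ ≥ 4
  4-colouring: c0={d}  c1={v}  c2={a,e}  c3={u}
  χ = 4

Answer: 4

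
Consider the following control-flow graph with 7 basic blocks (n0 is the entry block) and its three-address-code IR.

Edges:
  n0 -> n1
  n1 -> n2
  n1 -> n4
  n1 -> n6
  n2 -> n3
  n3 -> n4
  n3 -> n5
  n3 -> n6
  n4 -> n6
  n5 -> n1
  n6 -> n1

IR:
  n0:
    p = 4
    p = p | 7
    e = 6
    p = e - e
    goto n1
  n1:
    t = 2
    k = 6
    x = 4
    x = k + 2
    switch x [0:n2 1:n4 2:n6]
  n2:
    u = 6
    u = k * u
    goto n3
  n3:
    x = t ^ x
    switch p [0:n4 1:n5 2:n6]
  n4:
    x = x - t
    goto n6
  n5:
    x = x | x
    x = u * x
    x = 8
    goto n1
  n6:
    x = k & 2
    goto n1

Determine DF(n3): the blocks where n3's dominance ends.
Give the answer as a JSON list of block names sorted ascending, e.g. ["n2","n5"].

Answer: ["n1", "n4", "n6"]

Working:
idom tree: n1←n0 n2←n1 n3←n2 n4←n1 n5←n3 n6←n1
Dom∩ at merges:
  n1: preds {n0,n5,n6}: {n0} ∩ {n0,n1,n2,n3,n5} ∩ {n0,n1,n6} = {n0}; idom=n0
  n4: preds {n1,n3}: {n0,n1} ∩ {n0,n1,n2,n3} = {n0,n1}; idom=n1
  n6: preds {n1,n3,n4}: {n0,n1} ∩ {n0,n1,n2,n3} ∩ {n0,n1,n4} = {n0,n1}; idom=n1

DF walk-up:
  join n1 pred n0: · stop@n0
  join n1 pred n5: n5→n3→n2→n1 stop@n0
  join n1 pred n6: n6→n1 stop@n0
  join n4 pred n1: · stop@n1
  join n4 pred n3: n3→n2 stop@n1
  join n6 pred n1: · stop@n1
  join n6 pred n3: n3→n2 stop@n1
  join n6 pred n4: n4 stop@n1
  n0 → ∅
  n1 → {n1}
  n2 → {n1,n4,n6}
  n3 → {n1,n4,n6}
  n4 → {n6}
  n5 → {n1}
  n6 → {n1}

DF(n3) = ["n1", "n4", "n6"]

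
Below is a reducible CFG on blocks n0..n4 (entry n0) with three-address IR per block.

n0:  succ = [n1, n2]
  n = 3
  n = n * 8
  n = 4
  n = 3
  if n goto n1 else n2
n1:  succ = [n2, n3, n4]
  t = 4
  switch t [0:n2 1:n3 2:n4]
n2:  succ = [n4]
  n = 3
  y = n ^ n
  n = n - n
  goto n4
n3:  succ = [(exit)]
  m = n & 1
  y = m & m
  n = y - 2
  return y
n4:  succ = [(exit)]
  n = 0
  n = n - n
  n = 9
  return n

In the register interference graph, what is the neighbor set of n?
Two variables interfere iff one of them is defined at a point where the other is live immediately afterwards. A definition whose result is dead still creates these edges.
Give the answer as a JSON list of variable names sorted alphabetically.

Per-block:
  n0: {n} / ∅
  n1: {t} / ∅
  n2: {n,y} / ∅
  n3: {m,n,y} / {n}
  n4: {n} / ∅

Live sets:
  n0 li=∅ lo={n}
  n1 li={n} lo={n}
  n2 li=∅ lo=∅
  n3 li={n} lo=∅
  n4 li=∅ lo=∅

Conflict graph:
  m — ∅
  n — {t,y}
  t — {n}
  y — {n}

N(n) = ["t", "y"]

Answer: ["t", "y"]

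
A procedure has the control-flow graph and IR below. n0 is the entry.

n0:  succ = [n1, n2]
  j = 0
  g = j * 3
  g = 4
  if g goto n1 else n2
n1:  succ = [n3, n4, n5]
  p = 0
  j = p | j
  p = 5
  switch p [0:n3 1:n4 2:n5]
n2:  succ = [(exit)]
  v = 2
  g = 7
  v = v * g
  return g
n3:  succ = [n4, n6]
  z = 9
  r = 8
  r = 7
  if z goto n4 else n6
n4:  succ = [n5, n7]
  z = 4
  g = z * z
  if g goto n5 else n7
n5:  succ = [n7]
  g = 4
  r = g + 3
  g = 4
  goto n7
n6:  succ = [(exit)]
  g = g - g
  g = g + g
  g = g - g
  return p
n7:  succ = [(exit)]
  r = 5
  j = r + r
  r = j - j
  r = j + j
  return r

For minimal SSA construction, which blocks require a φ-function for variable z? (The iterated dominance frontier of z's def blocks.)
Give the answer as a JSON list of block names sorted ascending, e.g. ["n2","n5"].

idom tree: n1←n0 n2←n0 n3←n1 n4←n1 n5←n1 n6←n3 n7←n1
Dom at joins:
  n4: preds {n1,n3}: {n0,n1} ∩ {n0,n1,n3} = {n0,n1}; idom=n1
  n5: preds {n1,n4}: {n0,n1} ∩ {n0,n1,n4} = {n0,n1}; idom=n1
  n7: preds {n4,n5}: {n0,n1,n4} ∩ {n0,n1,n5} = {n0,n1}; idom=n1

Frontier:
  n4←n1: walk · to n1
  n4←n3: walk n3 to n1
  n5←n1: walk · to n1
  n5←n4: walk n4 to n1
  n7←n4: walk n4 to n1
  n7←n5: walk n5 to n1
  n0 → ∅
  n1 → ∅
  n2 → ∅
  n3 → {n4}
  n4 → {n5,n7}
  n5 → {n7}
  n6 → ∅
  n7 → ∅

φ for z: defs {n3,n4}
  DF⁺ = {n4,n5,n7}

Answer: ["n4", "n5", "n7"]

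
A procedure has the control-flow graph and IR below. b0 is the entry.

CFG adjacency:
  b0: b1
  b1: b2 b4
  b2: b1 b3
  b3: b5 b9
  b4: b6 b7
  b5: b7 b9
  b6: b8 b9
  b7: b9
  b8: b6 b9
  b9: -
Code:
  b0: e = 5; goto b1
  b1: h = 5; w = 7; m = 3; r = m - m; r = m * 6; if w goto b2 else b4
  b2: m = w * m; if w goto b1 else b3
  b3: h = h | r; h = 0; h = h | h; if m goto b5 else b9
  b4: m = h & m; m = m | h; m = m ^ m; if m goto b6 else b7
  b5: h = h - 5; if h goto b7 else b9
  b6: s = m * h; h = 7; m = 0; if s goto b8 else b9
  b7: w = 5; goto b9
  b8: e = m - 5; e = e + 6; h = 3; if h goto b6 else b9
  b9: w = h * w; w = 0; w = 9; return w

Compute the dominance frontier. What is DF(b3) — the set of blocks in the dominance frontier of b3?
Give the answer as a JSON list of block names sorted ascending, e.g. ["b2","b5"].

Answer: ["b7", "b9"]

Analysis:
idom tree: b1←b0 b2←b1 b3←b2 b4←b1 b5←b3 b6←b4 b7←b1 b8←b6 b9←b1
Dom∩ at merges:
  b1: preds {b0,b2}: {b0} ∩ {b0,b1,b2} = {b0}; idom=b0
  b6: preds {b4,b8}: {b0,b1,b4} ∩ {b0,b1,b4,b6,b8} = {b0,b1,b4}; idom=b4
  b7: preds {b4,b5}: {b0,b1,b4} ∩ {b0,b1,b2,b3,b5} = {b0,b1}; idom=b1
  b9: preds {b3,b5,b6,b7,b8}: {b0,b1,b2,b3} ∩ {b0,b1,b2,b3,b5} ∩ {b0,b1,b4,b6} ∩ {b0,b1,b7} ∩ {b0,b1,b4,b6,b8} = {b0,b1}; idom=b1

DF walk-up:
  join b1 pred b0: · stop@b0
  join b1 pred b2: b2→b1 stop@b0
  join b6 pred b4: · stop@b4
  join b6 pred b8: b8→b6 stop@b4
  join b7 pred b4: b4 stop@b1
  join b7 pred b5: b5→b3→b2 stop@b1
  join b9 pred b3: b3→b2 stop@b1
  join b9 pred b5: b5→b3→b2 stop@b1
  join b9 pred b6: b6→b4 stop@b1
  join b9 pred b7: b7 stop@b1
  join b9 pred b8: b8→b6→b4 stop@b1
  DF(b0)=∅
  DF(b1)={b1}
  DF(b2)={b1,b7,b9}
  DF(b3)={b7,b9}
  DF(b4)={b7,b9}
  DF(b5)={b7,b9}
  DF(b6)={b6,b9}
  DF(b7)={b9}
  DF(b8)={b6,b9}
  DF(b9)=∅

DF(b3) = ["b7", "b9"]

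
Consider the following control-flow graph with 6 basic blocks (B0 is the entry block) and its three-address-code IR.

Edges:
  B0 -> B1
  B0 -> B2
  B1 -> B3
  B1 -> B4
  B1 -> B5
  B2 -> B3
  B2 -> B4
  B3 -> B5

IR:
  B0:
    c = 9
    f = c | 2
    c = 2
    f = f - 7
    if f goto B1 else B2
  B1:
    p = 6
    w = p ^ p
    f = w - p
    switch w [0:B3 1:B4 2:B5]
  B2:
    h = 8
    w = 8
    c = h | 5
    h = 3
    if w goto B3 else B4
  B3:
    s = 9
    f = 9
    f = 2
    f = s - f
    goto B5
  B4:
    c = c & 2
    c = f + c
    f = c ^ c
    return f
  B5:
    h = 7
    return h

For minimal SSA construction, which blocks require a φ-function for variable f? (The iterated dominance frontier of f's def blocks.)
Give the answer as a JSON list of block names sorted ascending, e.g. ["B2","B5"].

Answer: ["B3", "B4", "B5"]

Working:
idom tree: B1←B0 B2←B0 B3←B0 B4←B0 B5←B0
Join-block Dom:
  B3: preds {B1,B2}: {B0,B1} ∩ {B0,B2} = {B0}; idom=B0
  B4: preds {B1,B2}: {B0,B1} ∩ {B0,B2} = {B0}; idom=B0
  B5: preds {B1,B3}: {B0,B1} ∩ {B0,B3} = {B0}; idom=B0

DF derivation:
  join B3 pred B1: B1 stop@B0
  join B3 pred B2: B2 stop@B0
  join B4 pred B1: B1 stop@B0
  join B4 pred B2: B2 stop@B0
  join B5 pred B1: B1 stop@B0
  join B5 pred B3: B3 stop@B0
  B0: DF=∅
  B1: DF={B3,B4,B5}
  B2: DF={B3,B4}
  B3: DF={B5}
  B4: DF=∅
  B5: DF=∅

φ for f: defs {B0,B1,B3,B4}
  DF⁺ = {B3,B4,B5}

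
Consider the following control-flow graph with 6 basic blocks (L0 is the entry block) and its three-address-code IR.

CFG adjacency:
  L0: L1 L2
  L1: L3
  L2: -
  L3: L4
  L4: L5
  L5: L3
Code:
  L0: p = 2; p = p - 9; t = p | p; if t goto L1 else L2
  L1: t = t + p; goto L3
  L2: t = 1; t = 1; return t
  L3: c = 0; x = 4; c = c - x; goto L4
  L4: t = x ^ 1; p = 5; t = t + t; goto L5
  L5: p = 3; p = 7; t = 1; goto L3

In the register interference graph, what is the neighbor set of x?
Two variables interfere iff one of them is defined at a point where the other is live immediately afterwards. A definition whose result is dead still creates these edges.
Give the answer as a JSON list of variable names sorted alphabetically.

Answer: ["c"]

Analysis:
Per-block:
  L0: def={p,t} ue=∅
  L1: def={t} ue={p,t}
  L2: def={t} ue=∅
  L3: def={c,x} ue=∅
  L4: def={p,t} ue={x}
  L5: def={p,t} ue=∅

Backward fixpoint:
  live L0: ∅→{p,t}
  live L1: {p,t}→∅
  live L2: ∅→∅
  live L3: ∅→{x}
  live L4: {x}→∅
  live L5: ∅→∅

Interfere edges:
  c — {x}
  p — {t}
  t — {p}
  x — {c}

N(x) = ["c"]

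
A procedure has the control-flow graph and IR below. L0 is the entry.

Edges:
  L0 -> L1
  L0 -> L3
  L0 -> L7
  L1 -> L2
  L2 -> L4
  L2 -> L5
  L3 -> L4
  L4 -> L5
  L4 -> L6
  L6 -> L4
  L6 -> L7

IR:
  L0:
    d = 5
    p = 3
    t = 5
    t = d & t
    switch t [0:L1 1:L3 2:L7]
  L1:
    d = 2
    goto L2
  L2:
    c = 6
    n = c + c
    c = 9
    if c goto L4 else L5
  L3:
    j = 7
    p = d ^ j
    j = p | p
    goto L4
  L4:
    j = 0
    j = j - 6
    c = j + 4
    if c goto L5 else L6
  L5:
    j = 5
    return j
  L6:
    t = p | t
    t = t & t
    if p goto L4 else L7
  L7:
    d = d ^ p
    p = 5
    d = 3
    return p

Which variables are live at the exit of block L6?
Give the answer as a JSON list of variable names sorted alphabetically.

Answer: ["d", "p", "t"]

Derivation:
Block summaries:
  L0: def={d,p,t} ue=∅
  L1: def={d} ue=∅
  L2: def={c,n} ue=∅
  L3: def={j,p} ue={d}
  L4: def={c,j} ue=∅
  L5: def={j} ue=∅
  L6: def={t} ue={p,t}
  L7: def={d,p} ue={d,p}

Liveness:
  live L0: ∅→{d,p,t}
  live L1: {p,t}→{d,p,t}
  live L2: {d,p,t}→{d,p,t}
  live L3: {d,t}→{d,p,t}
  live L4: {d,p,t}→{d,p,t}
  live L5: ∅→∅
  live L6: {d,p,t}→{d,p,t}
  live L7: {d,p}→∅

live-out(L6) = ["d", "p", "t"]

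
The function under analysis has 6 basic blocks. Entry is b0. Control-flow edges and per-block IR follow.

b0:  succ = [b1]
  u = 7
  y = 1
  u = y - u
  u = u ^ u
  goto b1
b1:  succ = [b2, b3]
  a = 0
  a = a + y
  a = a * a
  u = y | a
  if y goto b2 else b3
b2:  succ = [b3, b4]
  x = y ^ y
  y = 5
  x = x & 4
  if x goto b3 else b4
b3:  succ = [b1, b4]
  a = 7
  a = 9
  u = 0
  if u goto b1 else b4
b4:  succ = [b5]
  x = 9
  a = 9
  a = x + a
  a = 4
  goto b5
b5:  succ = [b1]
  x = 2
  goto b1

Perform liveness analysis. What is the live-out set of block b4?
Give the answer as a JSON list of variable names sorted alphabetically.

Answer: ["y"]

Analysis:
Per-block:
  b0: def={u,y} ue=∅
  b1: def={a,u} ue={y}
  b2: def={x,y} ue={y}
  b3: def={a,u} ue=∅
  b4: def={a,x} ue=∅
  b5: def={x} ue=∅

Backward fixpoint:
  b0: in=∅ out={y}
  b1: in={y} out={y}
  b2: in={y} out={y}
  b3: in={y} out={y}
  b4: in={y} out={y}
  b5: in={y} out={y}

live-out(b4) = ["y"]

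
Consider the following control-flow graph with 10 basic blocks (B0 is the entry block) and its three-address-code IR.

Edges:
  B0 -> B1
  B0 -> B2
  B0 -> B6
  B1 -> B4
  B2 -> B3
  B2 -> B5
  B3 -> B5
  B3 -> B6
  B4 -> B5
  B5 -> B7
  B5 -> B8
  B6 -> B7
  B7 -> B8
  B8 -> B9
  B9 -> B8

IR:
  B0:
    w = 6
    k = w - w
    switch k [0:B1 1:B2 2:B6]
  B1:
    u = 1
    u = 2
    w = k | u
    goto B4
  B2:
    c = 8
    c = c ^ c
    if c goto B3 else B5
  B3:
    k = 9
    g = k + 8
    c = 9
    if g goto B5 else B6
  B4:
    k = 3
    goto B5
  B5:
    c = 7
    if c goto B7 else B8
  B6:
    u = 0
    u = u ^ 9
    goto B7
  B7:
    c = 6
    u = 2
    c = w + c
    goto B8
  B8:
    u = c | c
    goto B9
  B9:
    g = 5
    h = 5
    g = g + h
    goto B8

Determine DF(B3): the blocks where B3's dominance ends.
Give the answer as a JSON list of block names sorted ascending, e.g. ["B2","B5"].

Answer: ["B5", "B6"]

Analysis:
idom tree: B1←B0 B2←B0 B3←B2 B4←B1 B5←B0 B6←B0 B7←B0 B8←B0 B9←B8
Dom∩ at merges:
  B5: preds {B2,B3,B4}: {B0,B2} ∩ {B0,B2,B3} ∩ {B0,B1,B4} = {B0}; idom=B0
  B6: preds {B0,B3}: {B0} ∩ {B0,B2,B3} = {B0}; idom=B0
  B7: preds {B5,B6}: {B0,B5} ∩ {B0,B6} = {B0}; idom=B0
  B8: preds {B5,B7,B9}: {B0,B5} ∩ {B0,B7} ∩ {B0,B8,B9} = {B0}; idom=B0

DF derivation:
  join B5 pred B2: B2 stop@B0
  join B5 pred B3: B3→B2 stop@B0
  join B5 pred B4: B4→B1 stop@B0
  join B6 pred B0: · stop@B0
  join B6 pred B3: B3→B2 stop@B0
  join B7 pred B5: B5 stop@B0
  join B7 pred B6: B6 stop@B0
  join B8 pred B5: B5 stop@B0
  join B8 pred B7: B7 stop@B0
  join B8 pred B9: B9→B8 stop@B0
  DF(B0)=∅
  DF(B1)={B5}
  DF(B2)={B5,B6}
  DF(B3)={B5,B6}
  DF(B4)={B5}
  DF(B5)={B7,B8}
  DF(B6)={B7}
  DF(B7)={B8}
  DF(B8)={B8}
  DF(B9)={B8}

DF(B3) = ["B5", "B6"]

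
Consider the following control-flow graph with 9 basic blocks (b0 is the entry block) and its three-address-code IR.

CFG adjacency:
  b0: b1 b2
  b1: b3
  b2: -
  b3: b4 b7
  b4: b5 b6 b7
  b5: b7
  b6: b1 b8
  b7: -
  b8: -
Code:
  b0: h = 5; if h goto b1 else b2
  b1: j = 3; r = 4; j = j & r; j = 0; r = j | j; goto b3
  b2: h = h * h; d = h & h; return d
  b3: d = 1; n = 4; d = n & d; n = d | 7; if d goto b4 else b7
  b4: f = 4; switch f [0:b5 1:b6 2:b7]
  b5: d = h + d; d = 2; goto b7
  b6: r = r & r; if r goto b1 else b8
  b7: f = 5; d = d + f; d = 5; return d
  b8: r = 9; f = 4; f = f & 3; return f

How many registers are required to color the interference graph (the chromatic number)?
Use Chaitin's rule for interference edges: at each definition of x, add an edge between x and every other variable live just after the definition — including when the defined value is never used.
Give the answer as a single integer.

def/use:
  b0: {h} / ∅
  b1: {j,r} / ∅
  b2: {d,h} / {h}
  b3: {d,n} / ∅
  b4: {f} / ∅
  b5: {d} / {d,h}
  b6: {r} / {r}
  b7: {d,f} / {d}
  b8: {f,r} / ∅

Liveness:
  b0 li=∅ lo={h}
  b1 li={h} lo={h,r}
  b2 li={h} lo=∅
  b3 li={h,r} lo={d,h,r}
  b4 li={d,h,r} lo={d,h,r}
  b5 li={d,h} lo={d}
  b6 li={h,r} lo={h}
  b7 li={d} lo=∅
  b8 li=∅ lo=∅

Interference:
  d↔{f,h,n,r}
  f↔{d,h,r}
  h↔{d,f,j,n,r}
  j↔{h,r}
  n↔{d,h,r}
  r↔{d,f,h,j,n}

Colouring:
  {d,f,h,r} pairwise interfere (4-clique) ⇒ χ ≥ 4
  assign d→r2 f→r3 h→r0 j→r2 n→r3 r→r1 — no edge inside a register ⇒ χ ≤ 4
  χ = 4

Answer: 4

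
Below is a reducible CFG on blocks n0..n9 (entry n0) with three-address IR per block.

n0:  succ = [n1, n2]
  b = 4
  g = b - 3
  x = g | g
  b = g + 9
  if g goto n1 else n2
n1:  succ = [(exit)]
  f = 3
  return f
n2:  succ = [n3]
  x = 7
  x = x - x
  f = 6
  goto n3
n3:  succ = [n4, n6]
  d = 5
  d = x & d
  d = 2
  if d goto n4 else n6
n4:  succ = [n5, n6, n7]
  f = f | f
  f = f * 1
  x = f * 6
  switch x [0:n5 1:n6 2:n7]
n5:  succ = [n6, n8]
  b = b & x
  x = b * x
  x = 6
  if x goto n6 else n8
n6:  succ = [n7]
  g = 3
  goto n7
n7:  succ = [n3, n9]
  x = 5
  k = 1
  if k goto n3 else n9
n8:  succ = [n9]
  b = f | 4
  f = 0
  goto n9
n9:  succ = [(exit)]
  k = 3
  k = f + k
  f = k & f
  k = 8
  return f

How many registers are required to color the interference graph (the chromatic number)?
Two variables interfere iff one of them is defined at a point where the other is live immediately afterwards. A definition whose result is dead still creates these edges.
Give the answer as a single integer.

Answer: 4

Analysis:
Per-block:
  n0: {b,g,x} / ∅
  n1: {f} / ∅
  n2: {f,x} / ∅
  n3: {d} / {x}
  n4: {f,x} / {f}
  n5: {b,x} / {b,x}
  n6: {g} / ∅
  n7: {k,x} / ∅
  n8: {b,f} / {f}
  n9: {f,k} / {f}

Live sets:
  n0: in=∅ out={b}
  n1: in=∅ out=∅
  n2: in={b} out={b,f,x}
  n3: in={b,f,x} out={b,f}
  n4: in={b,f} out={b,f,x}
  n5: in={b,f,x} out={b,f}
  n6: in={b,f} out={b,f}
  n7: in={b,f} out={b,f,x}
  n8: in={f} out={f}
  n9: in={f} out=∅

Interference:
  b↔{d,f,g,k,x}
  d↔{b,f,x}
  f↔{b,d,g,k,x}
  g↔{b,f,x}
  k↔{b,f,x}
  x↔{b,d,f,g,k}

Chromatic number:
  {b,d,f,x} pairwise interfere (4-clique) ⇒ χ ≥ 4
  assign b→c0 d→c3 f→c1 g→c3 k→c3 x→c2 — no edge inside a register ⇒ χ ≤ 4
  χ = 4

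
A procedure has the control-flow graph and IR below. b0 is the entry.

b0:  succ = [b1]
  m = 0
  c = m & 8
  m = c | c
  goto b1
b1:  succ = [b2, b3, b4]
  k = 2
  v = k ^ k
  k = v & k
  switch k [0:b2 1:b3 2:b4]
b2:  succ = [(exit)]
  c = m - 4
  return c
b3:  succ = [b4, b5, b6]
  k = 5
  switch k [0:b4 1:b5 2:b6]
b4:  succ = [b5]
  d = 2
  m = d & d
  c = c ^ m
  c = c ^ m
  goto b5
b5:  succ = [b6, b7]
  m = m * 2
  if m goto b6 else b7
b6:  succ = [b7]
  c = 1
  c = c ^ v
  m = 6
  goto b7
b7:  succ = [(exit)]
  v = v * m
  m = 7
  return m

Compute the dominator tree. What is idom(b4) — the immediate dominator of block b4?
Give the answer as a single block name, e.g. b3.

idom tree: b1←b0 b2←b1 b3←b1 b4←b1 b5←b1 b6←b1 b7←b1
Dom at joins:
  b4: preds {b1,b3}: {b0,b1} ∩ {b0,b1,b3} = {b0,b1}; idom=b1
  b5: preds {b3,b4}: {b0,b1,b3} ∩ {b0,b1,b4} = {b0,b1}; idom=b1
  b6: preds {b3,b5}: {b0,b1,b3} ∩ {b0,b1,b5} = {b0,b1}; idom=b1
  b7: preds {b5,b6}: {b0,b1,b5} ∩ {b0,b1,b6} = {b0,b1}; idom=b1

idom(b4) = b1

Answer: b1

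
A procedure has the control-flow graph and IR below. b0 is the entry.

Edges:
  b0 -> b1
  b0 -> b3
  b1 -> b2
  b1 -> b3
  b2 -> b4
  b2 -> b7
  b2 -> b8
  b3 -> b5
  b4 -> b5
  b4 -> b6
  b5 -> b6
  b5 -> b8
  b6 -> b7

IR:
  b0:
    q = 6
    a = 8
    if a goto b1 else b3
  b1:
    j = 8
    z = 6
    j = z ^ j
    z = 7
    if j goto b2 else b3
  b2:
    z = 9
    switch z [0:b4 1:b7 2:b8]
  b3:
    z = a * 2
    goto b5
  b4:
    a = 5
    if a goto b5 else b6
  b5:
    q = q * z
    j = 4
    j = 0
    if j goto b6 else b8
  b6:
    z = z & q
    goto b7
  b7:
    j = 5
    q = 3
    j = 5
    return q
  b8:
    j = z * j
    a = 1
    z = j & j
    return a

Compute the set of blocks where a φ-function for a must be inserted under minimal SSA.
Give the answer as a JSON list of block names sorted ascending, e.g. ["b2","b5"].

idom tree: b1←b0 b2←b1 b3←b0 b4←b2 b5←b0 b6←b0 b7←b0 b8←b0
Dom∩ at merges:
  b3: preds {b0,b1}: {b0} ∩ {b0,b1} = {b0}; idom=b0
  b5: preds {b3,b4}: {b0,b3} ∩ {b0,b1,b2,b4} = {b0}; idom=b0
  b6: preds {b4,b5}: {b0,b1,b2,b4} ∩ {b0,b5} = {b0}; idom=b0
  b7: preds {b2,b6}: {b0,b1,b2} ∩ {b0,b6} = {b0}; idom=b0
  b8: preds {b2,b5}: {b0,b1,b2} ∩ {b0,b5} = {b0}; idom=b0

DF derivation:
  join b3 pred b0: · stop@b0
  join b3 pred b1: b1 stop@b0
  join b5 pred b3: b3 stop@b0
  join b5 pred b4: b4→b2→b1 stop@b0
  join b6 pred b4: b4→b2→b1 stop@b0
  join b6 pred b5: b5 stop@b0
  join b7 pred b2: b2→b1 stop@b0
  join b7 pred b6: b6 stop@b0
  join b8 pred b2: b2→b1 stop@b0
  join b8 pred b5: b5 stop@b0
  b0 → ∅
  b1 → {b3,b5,b6,b7,b8}
  b2 → {b5,b6,b7,b8}
  b3 → {b5}
  b4 → {b5,b6}
  b5 → {b6,b8}
  b6 → {b7}
  b7 → ∅
  b8 → ∅

φ for a: defs {b0,b4,b8}
  DF⁺ = {b5,b6,b7,b8}

Answer: ["b5", "b6", "b7", "b8"]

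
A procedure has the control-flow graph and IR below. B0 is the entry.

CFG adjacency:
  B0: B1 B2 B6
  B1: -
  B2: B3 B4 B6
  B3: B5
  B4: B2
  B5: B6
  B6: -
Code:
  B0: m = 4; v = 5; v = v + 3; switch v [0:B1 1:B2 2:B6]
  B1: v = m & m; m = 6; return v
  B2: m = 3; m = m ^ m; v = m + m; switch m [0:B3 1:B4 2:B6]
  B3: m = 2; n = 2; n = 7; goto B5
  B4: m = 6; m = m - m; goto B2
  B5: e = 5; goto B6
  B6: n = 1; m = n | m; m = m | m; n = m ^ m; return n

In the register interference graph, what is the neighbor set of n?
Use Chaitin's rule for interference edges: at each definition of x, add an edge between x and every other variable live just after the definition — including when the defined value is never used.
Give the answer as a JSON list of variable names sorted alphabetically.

Answer: ["m"]

Derivation:
Block summaries:
  B0: def={m,v} ue=∅
  B1: def={m,v} ue={m}
  B2: def={m,v} ue=∅
  B3: def={m,n} ue=∅
  B4: def={m} ue=∅
  B5: def={e} ue=∅
  B6: def={m,n} ue={m}

Liveness:
  live B0: ∅→{m}
  live B1: {m}→∅
  live B2: ∅→{m}
  live B3: ∅→{m}
  live B4: ∅→∅
  live B5: {m}→{m}
  live B6: {m}→∅

Interfere edges:
  e — {m}
  m — {e,n,v}
  n — {m}
  v — {m}

N(n) = ["m"]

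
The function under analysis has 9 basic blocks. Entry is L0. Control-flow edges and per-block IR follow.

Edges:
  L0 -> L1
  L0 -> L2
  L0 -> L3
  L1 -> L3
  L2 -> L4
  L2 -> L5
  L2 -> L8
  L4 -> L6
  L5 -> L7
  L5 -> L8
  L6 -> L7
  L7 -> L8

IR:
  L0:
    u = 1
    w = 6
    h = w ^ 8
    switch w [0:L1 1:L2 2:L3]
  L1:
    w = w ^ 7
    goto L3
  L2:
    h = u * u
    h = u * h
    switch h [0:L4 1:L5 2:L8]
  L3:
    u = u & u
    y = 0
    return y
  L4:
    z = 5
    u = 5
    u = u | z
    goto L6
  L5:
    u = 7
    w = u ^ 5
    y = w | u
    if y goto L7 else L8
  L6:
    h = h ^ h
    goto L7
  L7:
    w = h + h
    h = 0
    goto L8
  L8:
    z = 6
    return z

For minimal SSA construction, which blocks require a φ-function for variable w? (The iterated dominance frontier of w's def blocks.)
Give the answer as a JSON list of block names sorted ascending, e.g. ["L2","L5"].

idom tree: L1←L0 L2←L0 L3←L0 L4←L2 L5←L2 L6←L4 L7←L2 L8←L2
Dom∩ at merges:
  L3: preds {L0,L1}: {L0} ∩ {L0,L1} = {L0}; idom=L0
  L7: preds {L5,L6}: {L0,L2,L5} ∩ {L0,L2,L4,L6} = {L0,L2}; idom=L2
  L8: preds {L2,L5,L7}: {L0,L2} ∩ {L0,L2,L5} ∩ {L0,L2,L7} = {L0,L2}; idom=L2

DF derivation:
  L3←L0: walk · to L0
  L3←L1: walk L1 to L0
  L7←L5: walk L5 to L2
  L7←L6: walk L6→L4 to L2
  L8←L2: walk · to L2
  L8←L5: walk L5 to L2
  L8←L7: walk L7 to L2
  L0: DF=∅
  L1: DF={L3}
  L2: DF=∅
  L3: DF=∅
  L4: DF={L7}
  L5: DF={L7,L8}
  L6: DF={L7}
  L7: DF={L8}
  L8: DF=∅

φ for w: defs {L0,L1,L5,L7}
  DF⁺ = {L3,L7,L8}

Answer: ["L3", "L7", "L8"]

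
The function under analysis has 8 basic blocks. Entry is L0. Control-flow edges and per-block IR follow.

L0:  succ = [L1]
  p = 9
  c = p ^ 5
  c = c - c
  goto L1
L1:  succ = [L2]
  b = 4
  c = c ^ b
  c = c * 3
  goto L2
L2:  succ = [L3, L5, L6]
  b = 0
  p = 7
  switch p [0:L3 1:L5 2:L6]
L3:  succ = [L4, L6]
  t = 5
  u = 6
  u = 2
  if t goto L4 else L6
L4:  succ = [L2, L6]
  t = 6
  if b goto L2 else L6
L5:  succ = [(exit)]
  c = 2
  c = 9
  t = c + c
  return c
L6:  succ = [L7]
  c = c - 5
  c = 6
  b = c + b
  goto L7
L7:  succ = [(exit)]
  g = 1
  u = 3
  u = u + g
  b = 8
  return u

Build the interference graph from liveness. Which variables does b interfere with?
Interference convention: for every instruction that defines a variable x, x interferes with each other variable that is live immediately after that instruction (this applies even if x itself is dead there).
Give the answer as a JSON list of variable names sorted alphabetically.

Answer: ["c", "p", "t", "u"]

Working:
def/use:
  L0: def={c,p} ue=∅
  L1: def={b,c} ue={c}
  L2: def={b,p} ue=∅
  L3: def={t,u} ue=∅
  L4: def={t} ue={b}
  L5: def={c,t} ue=∅
  L6: def={b,c} ue={b,c}
  L7: def={b,g,u} ue=∅

Backward fixpoint:
  L0 li=∅ lo={c}
  L1 li={c} lo={c}
  L2 li={c} lo={b,c}
  L3 li={b,c} lo={b,c}
  L4 li={b,c} lo={b,c}
  L5 li=∅ lo=∅
  L6 li={b,c} lo=∅
  L7 li=∅ lo=∅

Conflict graph:
  b↔{c,p,t,u}
  c↔{b,p,t,u}
  g↔{u}
  p↔{b,c}
  t↔{b,c,u}
  u↔{b,c,g,t}

N(b) = ["c", "p", "t", "u"]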